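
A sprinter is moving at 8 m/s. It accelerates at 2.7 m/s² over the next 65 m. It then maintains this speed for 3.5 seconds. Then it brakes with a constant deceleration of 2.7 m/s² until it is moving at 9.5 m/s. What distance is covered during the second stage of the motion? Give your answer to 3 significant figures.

Phase 1 (accelerating): v₀ = 8.00 m/s, a = 2.7 m/s².
v² = v₀² + 2aΔx = 8.00² + 2·2.7·65 = 415 → v = 20.4 m/s
t = (v − v₀)/a = (20.4 − 8.00)/2.7 = 4.58 s

Phase 2 (constant speed): v₀ = 20.4 m/s, a = 0 m/s².
v = v₀ + at = 20.4 + (0)(3.5) = 20.4 m/s
Δx = v₀t + ½at² = 20.4·3.5 + 0.5·0·3.5² = 71.3 m
Distance in phase 2 = 71.3 m

71.3 m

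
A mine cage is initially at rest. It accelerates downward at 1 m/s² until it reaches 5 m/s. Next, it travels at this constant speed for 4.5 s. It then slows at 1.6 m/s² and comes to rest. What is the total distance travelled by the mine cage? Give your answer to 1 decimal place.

42.8 m

Phase 1 (accelerating): v₀ = 0 m/s, a = 1 m/s².
v = v₀ + at → t = (5 − 0) / 1 = 5.00 s
v² = v₀² + 2aΔx → Δx = (5² − 0²)/(2·1) = 12.5 m

Phase 2 (constant speed): v₀ = 5.00 m/s, a = 0 m/s².
v = v₀ + at = 5.00 + (0)(4.5) = 5.00 m/s
Δx = v₀t + ½at² = 5.00·4.5 + 0.5·0·4.5² = 22.5 m

Phase 3 (decelerating): v₀ = 5.00 m/s, a = -1.6 m/s².
v = v₀ + at → t = (0 − 5.00) / -1.6 = 3.12 s
v² = v₀² + 2aΔx → Δx = (0² − 5.00²)/(2·-1.6) = 7.81 m
Total distance = 12.5 + 22.5 + 7.81 = 42.8 m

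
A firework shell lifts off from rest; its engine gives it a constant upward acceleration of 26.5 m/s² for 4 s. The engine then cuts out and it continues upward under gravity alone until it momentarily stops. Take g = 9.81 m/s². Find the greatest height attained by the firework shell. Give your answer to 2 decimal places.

Phase 1 (powered ascent): v₀ = 0 m/s, a = 26.5 m/s².
v = v₀ + at = 0 + (26.5)(4) = 106 m/s
Δx = v₀t + ½at² = 0·4 + 0.5·26.5·4² = 212 m

Phase 2 (coasting upward): v₀ = 106 m/s, a = -9.81 m/s².
v = v₀ + at → t = (0 − 106) / -9.81 = 10.8 s
v² = v₀² + 2aΔx → Δx = (0² − 106²)/(2·-9.81) = 573 m
Maximum height = 212 + 573 = 785 m

784.68 m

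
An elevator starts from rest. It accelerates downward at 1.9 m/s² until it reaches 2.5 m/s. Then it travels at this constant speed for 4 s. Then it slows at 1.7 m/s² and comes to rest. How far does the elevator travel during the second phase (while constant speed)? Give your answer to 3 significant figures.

Phase 1 (accelerating): v₀ = 0 m/s, a = 1.9 m/s².
v = v₀ + at → t = (2.5 − 0) / 1.9 = 1.32 s
v² = v₀² + 2aΔx → Δx = (2.5² − 0²)/(2·1.9) = 1.64 m

Phase 2 (constant speed): v₀ = 2.50 m/s, a = 0 m/s².
v = v₀ + at = 2.50 + (0)(4) = 2.50 m/s
Δx = v₀t + ½at² = 2.50·4 + 0.5·0·4² = 10.0 m
Distance in phase 2 = 10.0 m

10.0 m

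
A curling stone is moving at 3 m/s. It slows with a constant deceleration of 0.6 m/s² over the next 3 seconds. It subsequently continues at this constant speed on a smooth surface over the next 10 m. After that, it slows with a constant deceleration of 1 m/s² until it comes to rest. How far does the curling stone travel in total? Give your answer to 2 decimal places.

17.02 m

Phase 1 (decelerating): v₀ = 3.00 m/s, a = -0.6 m/s².
v = v₀ + at = 3.00 + (-0.6)(3) = 1.20 m/s
Δx = v₀t + ½at² = 3.00·3 + 0.5·-0.6·3² = 6.30 m

Phase 2 (constant speed): v₀ = 1.20 m/s, a = 0 m/s².
Constant speed: t = d/v = 10/1.20 = 8.33 s

Phase 3 (decelerating): v₀ = 1.20 m/s, a = -1 m/s².
v = v₀ + at → t = (0 − 1.20) / -1 = 1.20 s
v² = v₀² + 2aΔx → Δx = (0² − 1.20²)/(2·-1) = 0.720 m
Total distance = 6.30 + 10.0 + 0.720 = 17.0 m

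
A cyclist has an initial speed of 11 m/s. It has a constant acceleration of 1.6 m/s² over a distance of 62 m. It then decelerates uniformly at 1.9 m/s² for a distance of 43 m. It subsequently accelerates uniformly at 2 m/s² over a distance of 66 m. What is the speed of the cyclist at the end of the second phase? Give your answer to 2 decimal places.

Phase 1 (accelerating): v₀ = 11.0 m/s, a = 1.6 m/s².
v² = v₀² + 2aΔx = 11.0² + 2·1.6·62 = 319 → v = 17.9 m/s
t = (v − v₀)/a = (17.9 − 11.0)/1.6 = 4.29 s

Phase 2 (decelerating): v₀ = 17.9 m/s, a = -1.9 m/s².
v² = v₀² + 2aΔx = 17.9² + 2·-1.9·43 = 156 → v = 12.5 m/s
t = (v − v₀)/a = (12.5 − 17.9)/-1.9 = 2.83 s
Speed at end of phase 2 = 12.5 m/s

12.49 m/s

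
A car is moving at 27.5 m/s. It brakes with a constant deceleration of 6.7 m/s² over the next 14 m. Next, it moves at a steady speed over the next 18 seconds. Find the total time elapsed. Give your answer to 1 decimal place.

18.5 s

Phase 1 (decelerating): v₀ = 27.5 m/s, a = -6.7 m/s².
v² = v₀² + 2aΔx = 27.5² + 2·-6.7·14 = 569 → v = 23.8 m/s
t = (v − v₀)/a = (23.8 − 27.5)/-6.7 = 0.545 s

Phase 2 (constant speed): v₀ = 23.8 m/s, a = 0 m/s².
v = v₀ + at = 23.8 + (0)(18) = 23.8 m/s
Δx = v₀t + ½at² = 23.8·18 + 0.5·0·18² = 429 m
Total time = 0.545 + 18.0 = 18.5 s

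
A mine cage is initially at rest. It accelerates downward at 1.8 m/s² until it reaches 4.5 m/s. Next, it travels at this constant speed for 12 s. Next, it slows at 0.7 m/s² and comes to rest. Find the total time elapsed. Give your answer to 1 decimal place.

20.9 s

Phase 1 (accelerating): v₀ = 0 m/s, a = 1.8 m/s².
v = v₀ + at → t = (4.5 − 0) / 1.8 = 2.50 s
v² = v₀² + 2aΔx → Δx = (4.5² − 0²)/(2·1.8) = 5.62 m

Phase 2 (constant speed): v₀ = 4.50 m/s, a = 0 m/s².
v = v₀ + at = 4.50 + (0)(12) = 4.50 m/s
Δx = v₀t + ½at² = 4.50·12 + 0.5·0·12² = 54.0 m

Phase 3 (decelerating): v₀ = 4.50 m/s, a = -0.7 m/s².
v = v₀ + at → t = (0 − 4.50) / -0.7 = 6.43 s
v² = v₀² + 2aΔx → Δx = (0² − 4.50²)/(2·-0.7) = 14.5 m
Total time = 2.50 + 12.0 + 6.43 = 20.9 s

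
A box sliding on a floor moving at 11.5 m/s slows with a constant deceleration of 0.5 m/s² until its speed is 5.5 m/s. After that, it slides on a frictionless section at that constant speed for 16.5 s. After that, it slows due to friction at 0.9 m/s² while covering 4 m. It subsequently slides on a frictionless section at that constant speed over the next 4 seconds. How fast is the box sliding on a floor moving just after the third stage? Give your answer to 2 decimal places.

Phase 1 (decelerating): v₀ = 11.5 m/s, a = -0.5 m/s².
v = v₀ + at → t = (5.5 − 11.5) / -0.5 = 12.0 s
v² = v₀² + 2aΔx → Δx = (5.5² − 11.5²)/(2·-0.5) = 102 m

Phase 2 (constant speed): v₀ = 5.50 m/s, a = 0 m/s².
v = v₀ + at = 5.50 + (0)(16.5) = 5.50 m/s
Δx = v₀t + ½at² = 5.50·16.5 + 0.5·0·16.5² = 90.8 m

Phase 3 (decelerating): v₀ = 5.50 m/s, a = -0.9 m/s².
v² = v₀² + 2aΔx = 5.50² + 2·-0.9·4 = 23.1 → v = 4.80 m/s
t = (v − v₀)/a = (4.80 − 5.50)/-0.9 = 0.777 s
Speed at end of phase 3 = 4.80 m/s

4.80 m/s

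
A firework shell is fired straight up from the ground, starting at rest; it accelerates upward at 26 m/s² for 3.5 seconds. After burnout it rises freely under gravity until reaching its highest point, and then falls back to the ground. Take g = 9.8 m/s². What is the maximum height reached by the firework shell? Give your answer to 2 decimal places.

581.75 m

Phase 1 (powered ascent): v₀ = 0 m/s, a = 26 m/s².
v = v₀ + at = 0 + (26)(3.5) = 91.0 m/s
Δx = v₀t + ½at² = 0·3.5 + 0.5·26·3.5² = 159 m

Phase 2 (coasting upward): v₀ = 91.0 m/s, a = -9.8 m/s².
v = v₀ + at → t = (0 − 91.0) / -9.8 = 9.29 s
v² = v₀² + 2aΔx → Δx = (0² − 91.0²)/(2·-9.8) = 422 m
Maximum height = 159 + 422 = 582 m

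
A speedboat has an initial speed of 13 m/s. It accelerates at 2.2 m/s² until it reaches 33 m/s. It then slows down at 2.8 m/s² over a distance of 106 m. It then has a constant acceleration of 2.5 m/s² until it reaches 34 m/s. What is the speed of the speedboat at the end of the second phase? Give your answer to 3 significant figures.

Phase 1 (accelerating): v₀ = 13.0 m/s, a = 2.2 m/s².
v = v₀ + at → t = (33 − 13.0) / 2.2 = 9.09 s
v² = v₀² + 2aΔx → Δx = (33² − 13.0²)/(2·2.2) = 209 m

Phase 2 (decelerating): v₀ = 33.0 m/s, a = -2.8 m/s².
v² = v₀² + 2aΔx = 33.0² + 2·-2.8·106 = 495 → v = 22.3 m/s
t = (v − v₀)/a = (22.3 − 33.0)/-2.8 = 3.84 s
Speed at end of phase 2 = 22.3 m/s

22.3 m/s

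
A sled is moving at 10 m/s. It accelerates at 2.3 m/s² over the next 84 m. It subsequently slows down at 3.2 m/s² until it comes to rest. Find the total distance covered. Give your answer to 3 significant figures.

160 m

Phase 1 (accelerating): v₀ = 10.0 m/s, a = 2.3 m/s².
v² = v₀² + 2aΔx = 10.0² + 2·2.3·84 = 486 → v = 22.1 m/s
t = (v − v₀)/a = (22.1 − 10.0)/2.3 = 5.24 s

Phase 2 (decelerating): v₀ = 22.1 m/s, a = -3.2 m/s².
v = v₀ + at → t = (0 − 22.1) / -3.2 = 6.89 s
v² = v₀² + 2aΔx → Δx = (0² − 22.1²)/(2·-3.2) = 76.0 m
Total distance = 84.0 + 76.0 = 160 m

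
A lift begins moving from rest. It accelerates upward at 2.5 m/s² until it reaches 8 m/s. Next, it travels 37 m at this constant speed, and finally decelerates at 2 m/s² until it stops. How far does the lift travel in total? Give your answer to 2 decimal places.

65.80 m

Phase 1 (accelerating): v₀ = 0 m/s, a = 2.5 m/s².
v = v₀ + at → t = (8 − 0) / 2.5 = 3.20 s
v² = v₀² + 2aΔx → Δx = (8² − 0²)/(2·2.5) = 12.8 m

Phase 2 (constant speed): v₀ = 8.00 m/s, a = 0 m/s².
Constant speed: t = d/v = 37/8.00 = 4.62 s

Phase 3 (decelerating): v₀ = 8.00 m/s, a = -2 m/s².
v = v₀ + at → t = (0 − 8.00) / -2 = 4.00 s
v² = v₀² + 2aΔx → Δx = (0² − 8.00²)/(2·-2) = 16.0 m
Total distance = 12.8 + 37.0 + 16.0 = 65.8 m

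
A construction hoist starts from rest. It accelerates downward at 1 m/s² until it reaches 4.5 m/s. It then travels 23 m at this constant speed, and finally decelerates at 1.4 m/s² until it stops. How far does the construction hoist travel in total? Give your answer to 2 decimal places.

40.36 m

Phase 1 (accelerating): v₀ = 0 m/s, a = 1 m/s².
v = v₀ + at → t = (4.5 − 0) / 1 = 4.50 s
v² = v₀² + 2aΔx → Δx = (4.5² − 0²)/(2·1) = 10.1 m

Phase 2 (constant speed): v₀ = 4.50 m/s, a = 0 m/s².
Constant speed: t = d/v = 23/4.50 = 5.11 s

Phase 3 (decelerating): v₀ = 4.50 m/s, a = -1.4 m/s².
v = v₀ + at → t = (0 − 4.50) / -1.4 = 3.21 s
v² = v₀² + 2aΔx → Δx = (0² − 4.50²)/(2·-1.4) = 7.23 m
Total distance = 10.1 + 23.0 + 7.23 = 40.4 m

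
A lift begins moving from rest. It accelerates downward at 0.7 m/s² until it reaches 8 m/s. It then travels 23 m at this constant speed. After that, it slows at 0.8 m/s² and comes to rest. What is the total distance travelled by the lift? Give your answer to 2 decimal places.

Phase 1 (accelerating): v₀ = 0 m/s, a = 0.7 m/s².
v = v₀ + at → t = (8 − 0) / 0.7 = 11.4 s
v² = v₀² + 2aΔx → Δx = (8² − 0²)/(2·0.7) = 45.7 m

Phase 2 (constant speed): v₀ = 8.00 m/s, a = 0 m/s².
Constant speed: t = d/v = 23/8.00 = 2.88 s

Phase 3 (decelerating): v₀ = 8.00 m/s, a = -0.8 m/s².
v = v₀ + at → t = (0 − 8.00) / -0.8 = 10.0 s
v² = v₀² + 2aΔx → Δx = (0² − 8.00²)/(2·-0.8) = 40.0 m
Total distance = 45.7 + 23.0 + 40.0 = 109 m

108.71 m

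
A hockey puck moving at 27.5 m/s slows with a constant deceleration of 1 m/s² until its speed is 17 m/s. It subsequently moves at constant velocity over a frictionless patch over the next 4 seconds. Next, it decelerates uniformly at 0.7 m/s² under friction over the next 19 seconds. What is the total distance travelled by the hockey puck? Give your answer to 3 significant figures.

Phase 1 (decelerating): v₀ = 27.5 m/s, a = -1 m/s².
v = v₀ + at → t = (17 − 27.5) / -1 = 10.5 s
v² = v₀² + 2aΔx → Δx = (17² − 27.5²)/(2·-1) = 234 m

Phase 2 (constant speed): v₀ = 17.0 m/s, a = 0 m/s².
v = v₀ + at = 17.0 + (0)(4) = 17.0 m/s
Δx = v₀t + ½at² = 17.0·4 + 0.5·0·4² = 68.0 m

Phase 3 (decelerating): v₀ = 17.0 m/s, a = -0.7 m/s².
v = v₀ + at = 17.0 + (-0.7)(19) = 3.70 m/s
Δx = v₀t + ½at² = 17.0·19 + 0.5·-0.7·19² = 197 m
Total distance = 234 + 68.0 + 197 = 498 m

498 m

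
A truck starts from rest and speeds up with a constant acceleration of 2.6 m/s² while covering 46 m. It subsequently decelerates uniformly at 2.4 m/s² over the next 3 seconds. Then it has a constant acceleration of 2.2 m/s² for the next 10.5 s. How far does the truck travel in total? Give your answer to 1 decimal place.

Phase 1 (accelerating): v₀ = 0 m/s, a = 2.6 m/s².
v² = v₀² + 2aΔx = 0² + 2·2.6·46 = 239 → v = 15.5 m/s
t = (v − v₀)/a = (15.5 − 0)/2.6 = 5.95 s

Phase 2 (decelerating): v₀ = 15.5 m/s, a = -2.4 m/s².
v = v₀ + at = 15.5 + (-2.4)(3) = 8.27 m/s
Δx = v₀t + ½at² = 15.5·3 + 0.5·-2.4·3² = 35.6 m

Phase 3 (accelerating): v₀ = 8.27 m/s, a = 2.2 m/s².
v = v₀ + at = 8.27 + (2.2)(10.5) = 31.4 m/s
Δx = v₀t + ½at² = 8.27·10.5 + 0.5·2.2·10.5² = 208 m
Total distance = 46.0 + 35.6 + 208 = 290 m

289.7 m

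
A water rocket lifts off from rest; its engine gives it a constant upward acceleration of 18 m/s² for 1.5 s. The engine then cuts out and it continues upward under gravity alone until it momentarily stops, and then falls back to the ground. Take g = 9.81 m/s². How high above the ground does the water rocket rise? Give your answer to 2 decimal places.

57.41 m

Phase 1 (powered ascent): v₀ = 0 m/s, a = 18 m/s².
v = v₀ + at = 0 + (18)(1.5) = 27.0 m/s
Δx = v₀t + ½at² = 0·1.5 + 0.5·18·1.5² = 20.2 m

Phase 2 (coasting upward): v₀ = 27.0 m/s, a = -9.81 m/s².
v = v₀ + at → t = (0 − 27.0) / -9.81 = 2.75 s
v² = v₀² + 2aΔx → Δx = (0² − 27.0²)/(2·-9.81) = 37.2 m
Maximum height = 20.2 + 37.2 = 57.4 m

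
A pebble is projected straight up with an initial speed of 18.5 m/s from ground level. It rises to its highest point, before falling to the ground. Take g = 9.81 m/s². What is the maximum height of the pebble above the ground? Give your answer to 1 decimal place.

17.4 m

Phase 1 (rising): v₀ = 18.5 m/s, a = -9.81 m/s².
v = v₀ + at → t = (0 − 18.5) / -9.81 = 1.89 s
v² = v₀² + 2aΔx → Δx = (0² − 18.5²)/(2·-9.81) = 17.4 m
Maximum height = 17.4 m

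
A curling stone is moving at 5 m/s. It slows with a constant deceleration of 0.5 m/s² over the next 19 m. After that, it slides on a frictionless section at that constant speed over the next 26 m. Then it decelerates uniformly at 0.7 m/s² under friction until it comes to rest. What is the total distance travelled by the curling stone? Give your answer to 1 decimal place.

Phase 1 (decelerating): v₀ = 5.00 m/s, a = -0.5 m/s².
v² = v₀² + 2aΔx = 5.00² + 2·-0.5·19 = 6.00 → v = 2.45 m/s
t = (v − v₀)/a = (2.45 − 5.00)/-0.5 = 5.10 s

Phase 2 (constant speed): v₀ = 2.45 m/s, a = 0 m/s².
Constant speed: t = d/v = 26/2.45 = 10.6 s

Phase 3 (decelerating): v₀ = 2.45 m/s, a = -0.7 m/s².
v = v₀ + at → t = (0 − 2.45) / -0.7 = 3.50 s
v² = v₀² + 2aΔx → Δx = (0² − 2.45²)/(2·-0.7) = 4.29 m
Total distance = 19.0 + 26.0 + 4.29 = 49.3 m

49.3 m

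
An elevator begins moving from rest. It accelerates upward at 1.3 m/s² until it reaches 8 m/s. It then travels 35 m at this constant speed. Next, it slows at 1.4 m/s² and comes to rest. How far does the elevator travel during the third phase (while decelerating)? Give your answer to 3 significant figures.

22.9 m

Phase 1 (accelerating): v₀ = 0 m/s, a = 1.3 m/s².
v = v₀ + at → t = (8 − 0) / 1.3 = 6.15 s
v² = v₀² + 2aΔx → Δx = (8² − 0²)/(2·1.3) = 24.6 m

Phase 2 (constant speed): v₀ = 8.00 m/s, a = 0 m/s².
Constant speed: t = d/v = 35/8.00 = 4.38 s

Phase 3 (decelerating): v₀ = 8.00 m/s, a = -1.4 m/s².
v = v₀ + at → t = (0 − 8.00) / -1.4 = 5.71 s
v² = v₀² + 2aΔx → Δx = (0² − 8.00²)/(2·-1.4) = 22.9 m
Distance in phase 3 = 22.9 m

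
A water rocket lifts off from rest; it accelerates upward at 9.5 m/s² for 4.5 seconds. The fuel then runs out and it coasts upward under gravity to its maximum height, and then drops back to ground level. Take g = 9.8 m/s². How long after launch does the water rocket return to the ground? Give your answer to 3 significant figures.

Phase 1 (powered ascent): v₀ = 0 m/s, a = 9.5 m/s².
v = v₀ + at = 0 + (9.5)(4.5) = 42.8 m/s
Δx = v₀t + ½at² = 0·4.5 + 0.5·9.5·4.5² = 96.2 m

Phase 2 (coasting upward): v₀ = 42.8 m/s, a = -9.8 m/s².
v = v₀ + at → t = (0 − 42.8) / -9.8 = 4.36 s
v² = v₀² + 2aΔx → Δx = (0² − 42.8²)/(2·-9.8) = 93.2 m

Phase 3 (free fall): v₀ = 0 m/s, a = -9.8 m/s².
Falls 189 m from rest: t = √(2·189/9.8) = 6.22 s; v = g·t = 60.9 m/s.
Total time = 4.50 + 4.36 + 6.22 = 15.1 s

15.1 s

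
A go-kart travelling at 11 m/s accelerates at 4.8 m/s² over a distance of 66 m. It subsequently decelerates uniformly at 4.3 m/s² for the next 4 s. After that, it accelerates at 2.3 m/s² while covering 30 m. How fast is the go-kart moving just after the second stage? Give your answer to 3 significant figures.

Phase 1 (accelerating): v₀ = 11.0 m/s, a = 4.8 m/s².
v² = v₀² + 2aΔx = 11.0² + 2·4.8·66 = 755 → v = 27.5 m/s
t = (v − v₀)/a = (27.5 − 11.0)/4.8 = 3.43 s

Phase 2 (decelerating): v₀ = 27.5 m/s, a = -4.3 m/s².
v = v₀ + at = 27.5 + (-4.3)(4) = 10.3 m/s
Δx = v₀t + ½at² = 27.5·4 + 0.5·-4.3·4² = 75.5 m
Speed at end of phase 2 = 10.3 m/s

10.3 m/s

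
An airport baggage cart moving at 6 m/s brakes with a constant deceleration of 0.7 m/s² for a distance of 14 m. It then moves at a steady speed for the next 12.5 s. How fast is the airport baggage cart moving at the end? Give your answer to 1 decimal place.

4.0 m/s

Phase 1 (decelerating): v₀ = 6.00 m/s, a = -0.7 m/s².
v² = v₀² + 2aΔx = 6.00² + 2·-0.7·14 = 16.4 → v = 4.05 m/s
t = (v − v₀)/a = (4.05 − 6.00)/-0.7 = 2.79 s

Phase 2 (constant speed): v₀ = 4.05 m/s, a = 0 m/s².
v = v₀ + at = 4.05 + (0)(12.5) = 4.05 m/s
Δx = v₀t + ½at² = 4.05·12.5 + 0.5·0·12.5² = 50.6 m
Final speed = 4.05 m/s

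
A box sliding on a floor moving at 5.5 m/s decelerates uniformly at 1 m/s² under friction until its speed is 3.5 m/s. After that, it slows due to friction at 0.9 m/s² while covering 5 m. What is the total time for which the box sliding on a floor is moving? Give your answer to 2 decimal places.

3.89 s

Phase 1 (decelerating): v₀ = 5.50 m/s, a = -1 m/s².
v = v₀ + at → t = (3.5 − 5.50) / -1 = 2.00 s
v² = v₀² + 2aΔx → Δx = (3.5² − 5.50²)/(2·-1) = 9.00 m

Phase 2 (decelerating): v₀ = 3.50 m/s, a = -0.9 m/s².
v² = v₀² + 2aΔx = 3.50² + 2·-0.9·5 = 3.25 → v = 1.80 m/s
t = (v − v₀)/a = (1.80 − 3.50)/-0.9 = 1.89 s
Total time = 2.00 + 1.89 = 3.89 s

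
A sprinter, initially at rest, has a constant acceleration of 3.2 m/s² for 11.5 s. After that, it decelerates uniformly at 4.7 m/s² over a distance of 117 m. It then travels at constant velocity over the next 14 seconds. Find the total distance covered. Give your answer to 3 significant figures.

552 m

Phase 1 (accelerating): v₀ = 0 m/s, a = 3.2 m/s².
v = v₀ + at = 0 + (3.2)(11.5) = 36.8 m/s
Δx = v₀t + ½at² = 0·11.5 + 0.5·3.2·11.5² = 212 m

Phase 2 (decelerating): v₀ = 36.8 m/s, a = -4.7 m/s².
v² = v₀² + 2aΔx = 36.8² + 2·-4.7·117 = 254 → v = 16.0 m/s
t = (v − v₀)/a = (16.0 − 36.8)/-4.7 = 4.44 s

Phase 3 (constant speed): v₀ = 16.0 m/s, a = 0 m/s².
v = v₀ + at = 16.0 + (0)(14) = 16.0 m/s
Δx = v₀t + ½at² = 16.0·14 + 0.5·0·14² = 223 m
Total distance = 212 + 117 + 223 = 552 m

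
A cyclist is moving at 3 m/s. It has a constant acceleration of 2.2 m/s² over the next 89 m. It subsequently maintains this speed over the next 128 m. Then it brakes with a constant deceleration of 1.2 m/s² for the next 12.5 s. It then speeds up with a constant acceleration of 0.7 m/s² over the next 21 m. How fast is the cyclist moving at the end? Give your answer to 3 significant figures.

7.39 m/s

Phase 1 (accelerating): v₀ = 3.00 m/s, a = 2.2 m/s².
v² = v₀² + 2aΔx = 3.00² + 2·2.2·89 = 401 → v = 20.0 m/s
t = (v − v₀)/a = (20.0 − 3.00)/2.2 = 7.73 s

Phase 2 (constant speed): v₀ = 20.0 m/s, a = 0 m/s².
Constant speed: t = d/v = 128/20.0 = 6.40 s

Phase 3 (decelerating): v₀ = 20.0 m/s, a = -1.2 m/s².
v = v₀ + at = 20.0 + (-1.2)(12.5) = 5.01 m/s
Δx = v₀t + ½at² = 20.0·12.5 + 0.5·-1.2·12.5² = 156 m

Phase 4 (accelerating): v₀ = 5.01 m/s, a = 0.7 m/s².
v² = v₀² + 2aΔx = 5.01² + 2·0.7·21 = 54.6 → v = 7.39 m/s
t = (v − v₀)/a = (7.39 − 5.01)/0.7 = 3.39 s
Final speed = 7.39 m/s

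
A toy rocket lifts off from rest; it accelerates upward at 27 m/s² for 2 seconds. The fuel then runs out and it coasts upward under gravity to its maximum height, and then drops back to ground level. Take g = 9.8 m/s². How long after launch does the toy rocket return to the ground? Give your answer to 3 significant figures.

Phase 1 (powered ascent): v₀ = 0 m/s, a = 27 m/s².
v = v₀ + at = 0 + (27)(2) = 54.0 m/s
Δx = v₀t + ½at² = 0·2 + 0.5·27·2² = 54.0 m

Phase 2 (coasting upward): v₀ = 54.0 m/s, a = -9.8 m/s².
v = v₀ + at → t = (0 − 54.0) / -9.8 = 5.51 s
v² = v₀² + 2aΔx → Δx = (0² − 54.0²)/(2·-9.8) = 149 m

Phase 3 (free fall): v₀ = 0 m/s, a = -9.8 m/s².
Falls 203 m from rest: t = √(2·203/9.8) = 6.43 s; v = g·t = 63.0 m/s.
Total time = 2.00 + 5.51 + 6.43 = 13.9 s

13.9 s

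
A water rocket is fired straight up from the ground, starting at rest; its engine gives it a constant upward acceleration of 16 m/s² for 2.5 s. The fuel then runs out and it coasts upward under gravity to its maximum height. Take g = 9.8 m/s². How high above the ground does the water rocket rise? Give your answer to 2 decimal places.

Phase 1 (powered ascent): v₀ = 0 m/s, a = 16 m/s².
v = v₀ + at = 0 + (16)(2.5) = 40.0 m/s
Δx = v₀t + ½at² = 0·2.5 + 0.5·16·2.5² = 50.0 m

Phase 2 (coasting upward): v₀ = 40.0 m/s, a = -9.8 m/s².
v = v₀ + at → t = (0 − 40.0) / -9.8 = 4.08 s
v² = v₀² + 2aΔx → Δx = (0² − 40.0²)/(2·-9.8) = 81.6 m
Maximum height = 50.0 + 81.6 = 132 m

131.63 m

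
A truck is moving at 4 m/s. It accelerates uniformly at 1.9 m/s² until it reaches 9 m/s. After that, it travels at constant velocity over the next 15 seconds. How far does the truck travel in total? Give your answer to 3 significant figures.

Phase 1 (accelerating): v₀ = 4.00 m/s, a = 1.9 m/s².
v = v₀ + at → t = (9 − 4.00) / 1.9 = 2.63 s
v² = v₀² + 2aΔx → Δx = (9² − 4.00²)/(2·1.9) = 17.1 m

Phase 2 (constant speed): v₀ = 9.00 m/s, a = 0 m/s².
v = v₀ + at = 9.00 + (0)(15) = 9.00 m/s
Δx = v₀t + ½at² = 9.00·15 + 0.5·0·15² = 135 m
Total distance = 17.1 + 135 = 152 m

152 m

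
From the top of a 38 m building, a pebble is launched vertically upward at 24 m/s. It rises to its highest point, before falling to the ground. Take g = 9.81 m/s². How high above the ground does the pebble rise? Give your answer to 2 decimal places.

Phase 1 (rising): v₀ = 24.0 m/s, a = -9.81 m/s².
v = v₀ + at → t = (0 − 24.0) / -9.81 = 2.45 s
v² = v₀² + 2aΔx → Δx = (0² − 24.0²)/(2·-9.81) = 29.4 m
Maximum height = 38 + 29.4 = 67.4 m

67.36 m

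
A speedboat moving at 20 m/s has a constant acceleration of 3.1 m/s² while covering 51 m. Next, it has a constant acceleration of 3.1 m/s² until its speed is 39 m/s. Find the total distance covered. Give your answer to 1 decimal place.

180.8 m

Phase 1 (accelerating): v₀ = 20.0 m/s, a = 3.1 m/s².
v² = v₀² + 2aΔx = 20.0² + 2·3.1·51 = 716 → v = 26.8 m/s
t = (v − v₀)/a = (26.8 − 20.0)/3.1 = 2.18 s

Phase 2 (accelerating): v₀ = 26.8 m/s, a = 3.1 m/s².
v = v₀ + at → t = (39 − 26.8) / 3.1 = 3.95 s
v² = v₀² + 2aΔx → Δx = (39² − 26.8²)/(2·3.1) = 130 m
Total distance = 51.0 + 130 = 181 m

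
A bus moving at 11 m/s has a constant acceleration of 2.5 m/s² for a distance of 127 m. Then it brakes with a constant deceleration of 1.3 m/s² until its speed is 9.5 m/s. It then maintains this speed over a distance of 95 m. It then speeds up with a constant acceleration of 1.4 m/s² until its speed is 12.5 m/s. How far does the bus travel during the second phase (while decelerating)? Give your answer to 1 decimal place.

256.1 m

Phase 1 (accelerating): v₀ = 11.0 m/s, a = 2.5 m/s².
v² = v₀² + 2aΔx = 11.0² + 2·2.5·127 = 756 → v = 27.5 m/s
t = (v − v₀)/a = (27.5 − 11.0)/2.5 = 6.60 s

Phase 2 (decelerating): v₀ = 27.5 m/s, a = -1.3 m/s².
v = v₀ + at → t = (9.5 − 27.5) / -1.3 = 13.8 s
v² = v₀² + 2aΔx → Δx = (9.5² − 27.5²)/(2·-1.3) = 256 m
Distance in phase 2 = 256 m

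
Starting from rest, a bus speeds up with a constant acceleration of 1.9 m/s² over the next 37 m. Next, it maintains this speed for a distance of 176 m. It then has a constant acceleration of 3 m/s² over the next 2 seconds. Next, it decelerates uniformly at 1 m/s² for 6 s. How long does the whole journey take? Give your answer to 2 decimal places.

Phase 1 (accelerating): v₀ = 0 m/s, a = 1.9 m/s².
v² = v₀² + 2aΔx = 0² + 2·1.9·37 = 141 → v = 11.9 m/s
t = (v − v₀)/a = (11.9 − 0)/1.9 = 6.24 s

Phase 2 (constant speed): v₀ = 11.9 m/s, a = 0 m/s².
Constant speed: t = d/v = 176/11.9 = 14.8 s

Phase 3 (accelerating): v₀ = 11.9 m/s, a = 3 m/s².
v = v₀ + at = 11.9 + (3)(2) = 17.9 m/s
Δx = v₀t + ½at² = 11.9·2 + 0.5·3·2² = 29.7 m

Phase 4 (decelerating): v₀ = 17.9 m/s, a = -1 m/s².
v = v₀ + at = 17.9 + (-1)(6) = 11.9 m/s
Δx = v₀t + ½at² = 17.9·6 + 0.5·-1·6² = 89.1 m
Total time = 6.24 + 14.8 + 2.00 + 6.00 = 29.1 s

29.08 s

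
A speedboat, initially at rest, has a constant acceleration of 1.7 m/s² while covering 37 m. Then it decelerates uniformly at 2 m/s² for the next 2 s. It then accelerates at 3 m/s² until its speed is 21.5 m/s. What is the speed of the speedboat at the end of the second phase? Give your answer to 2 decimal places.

7.22 m/s

Phase 1 (accelerating): v₀ = 0 m/s, a = 1.7 m/s².
v² = v₀² + 2aΔx = 0² + 2·1.7·37 = 126 → v = 11.2 m/s
t = (v − v₀)/a = (11.2 − 0)/1.7 = 6.60 s

Phase 2 (decelerating): v₀ = 11.2 m/s, a = -2 m/s².
v = v₀ + at = 11.2 + (-2)(2) = 7.22 m/s
Δx = v₀t + ½at² = 11.2·2 + 0.5·-2·2² = 18.4 m
Speed at end of phase 2 = 7.22 m/s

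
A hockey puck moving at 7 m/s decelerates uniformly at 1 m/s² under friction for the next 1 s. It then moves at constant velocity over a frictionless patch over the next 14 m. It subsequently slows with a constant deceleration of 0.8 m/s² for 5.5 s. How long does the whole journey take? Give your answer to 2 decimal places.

8.83 s

Phase 1 (decelerating): v₀ = 7.00 m/s, a = -1 m/s².
v = v₀ + at = 7.00 + (-1)(1) = 6.00 m/s
Δx = v₀t + ½at² = 7.00·1 + 0.5·-1·1² = 6.50 m

Phase 2 (constant speed): v₀ = 6.00 m/s, a = 0 m/s².
Constant speed: t = d/v = 14/6.00 = 2.33 s

Phase 3 (decelerating): v₀ = 6.00 m/s, a = -0.8 m/s².
v = v₀ + at = 6.00 + (-0.8)(5.5) = 1.60 m/s
Δx = v₀t + ½at² = 6.00·5.5 + 0.5·-0.8·5.5² = 20.9 m
Total time = 1.00 + 2.33 + 5.50 = 8.83 s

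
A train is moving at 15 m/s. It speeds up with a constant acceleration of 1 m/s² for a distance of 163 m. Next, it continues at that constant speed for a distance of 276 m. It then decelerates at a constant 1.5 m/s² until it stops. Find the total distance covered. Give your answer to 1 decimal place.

Phase 1 (accelerating): v₀ = 15.0 m/s, a = 1 m/s².
v² = v₀² + 2aΔx = 15.0² + 2·1·163 = 551 → v = 23.5 m/s
t = (v − v₀)/a = (23.5 − 15.0)/1 = 8.47 s

Phase 2 (constant speed): v₀ = 23.5 m/s, a = 0 m/s².
Constant speed: t = d/v = 276/23.5 = 11.8 s

Phase 3 (decelerating): v₀ = 23.5 m/s, a = -1.5 m/s².
v = v₀ + at → t = (0 − 23.5) / -1.5 = 15.6 s
v² = v₀² + 2aΔx → Δx = (0² − 23.5²)/(2·-1.5) = 184 m
Total distance = 163 + 276 + 184 = 623 m

622.7 m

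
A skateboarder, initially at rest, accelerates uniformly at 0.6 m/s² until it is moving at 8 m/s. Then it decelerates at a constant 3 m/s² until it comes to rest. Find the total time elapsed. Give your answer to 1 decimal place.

Phase 1 (accelerating): v₀ = 0 m/s, a = 0.6 m/s².
v = v₀ + at → t = (8 − 0) / 0.6 = 13.3 s
v² = v₀² + 2aΔx → Δx = (8² − 0²)/(2·0.6) = 53.3 m

Phase 2 (decelerating): v₀ = 8.00 m/s, a = -3 m/s².
v = v₀ + at → t = (0 − 8.00) / -3 = 2.67 s
v² = v₀² + 2aΔx → Δx = (0² − 8.00²)/(2·-3) = 10.7 m
Total time = 13.3 + 2.67 = 16.0 s

16.0 s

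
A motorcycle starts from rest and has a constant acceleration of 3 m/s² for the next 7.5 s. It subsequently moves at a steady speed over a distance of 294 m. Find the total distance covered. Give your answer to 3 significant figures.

Phase 1 (accelerating): v₀ = 0 m/s, a = 3 m/s².
v = v₀ + at = 0 + (3)(7.5) = 22.5 m/s
Δx = v₀t + ½at² = 0·7.5 + 0.5·3·7.5² = 84.4 m

Phase 2 (constant speed): v₀ = 22.5 m/s, a = 0 m/s².
Constant speed: t = d/v = 294/22.5 = 13.1 s
Total distance = 84.4 + 294 = 378 m

378 m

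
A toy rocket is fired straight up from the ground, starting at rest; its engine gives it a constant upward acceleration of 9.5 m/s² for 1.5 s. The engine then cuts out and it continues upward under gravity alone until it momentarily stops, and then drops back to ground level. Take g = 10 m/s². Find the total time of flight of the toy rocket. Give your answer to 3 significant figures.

Phase 1 (powered ascent): v₀ = 0 m/s, a = 9.5 m/s².
v = v₀ + at = 0 + (9.5)(1.5) = 14.2 m/s
Δx = v₀t + ½at² = 0·1.5 + 0.5·9.5·1.5² = 10.7 m

Phase 2 (coasting upward): v₀ = 14.2 m/s, a = -10 m/s².
v = v₀ + at → t = (0 − 14.2) / -10 = 1.43 s
v² = v₀² + 2aΔx → Δx = (0² − 14.2²)/(2·-10) = 10.2 m

Phase 3 (free fall): v₀ = 0 m/s, a = -10 m/s².
Falls 20.8 m from rest: t = √(2·20.8/10) = 2.04 s; v = g·t = 20.4 m/s.
Total time = 1.50 + 1.43 + 2.04 = 4.97 s

4.97 s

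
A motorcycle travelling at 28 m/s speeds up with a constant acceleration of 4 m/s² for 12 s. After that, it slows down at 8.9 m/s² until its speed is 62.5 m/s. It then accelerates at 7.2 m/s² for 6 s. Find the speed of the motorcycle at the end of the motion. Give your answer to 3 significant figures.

Phase 1 (accelerating): v₀ = 28.0 m/s, a = 4 m/s².
v = v₀ + at = 28.0 + (4)(12) = 76.0 m/s
Δx = v₀t + ½at² = 28.0·12 + 0.5·4·12² = 624 m

Phase 2 (decelerating): v₀ = 76.0 m/s, a = -8.9 m/s².
v = v₀ + at → t = (62.5 − 76.0) / -8.9 = 1.52 s
v² = v₀² + 2aΔx → Δx = (62.5² − 76.0²)/(2·-8.9) = 105 m

Phase 3 (accelerating): v₀ = 62.5 m/s, a = 7.2 m/s².
v = v₀ + at = 62.5 + (7.2)(6) = 106 m/s
Δx = v₀t + ½at² = 62.5·6 + 0.5·7.2·6² = 505 m
Final speed = 106 m/s

106 m/s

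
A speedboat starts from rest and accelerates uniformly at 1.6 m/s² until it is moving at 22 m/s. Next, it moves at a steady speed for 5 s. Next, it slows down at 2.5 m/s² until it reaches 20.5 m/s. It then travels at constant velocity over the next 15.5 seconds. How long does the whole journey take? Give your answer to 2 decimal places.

34.85 s

Phase 1 (accelerating): v₀ = 0 m/s, a = 1.6 m/s².
v = v₀ + at → t = (22 − 0) / 1.6 = 13.8 s
v² = v₀² + 2aΔx → Δx = (22² − 0²)/(2·1.6) = 151 m

Phase 2 (constant speed): v₀ = 22.0 m/s, a = 0 m/s².
v = v₀ + at = 22.0 + (0)(5) = 22.0 m/s
Δx = v₀t + ½at² = 22.0·5 + 0.5·0·5² = 110 m

Phase 3 (decelerating): v₀ = 22.0 m/s, a = -2.5 m/s².
v = v₀ + at → t = (20.5 − 22.0) / -2.5 = 0.600 s
v² = v₀² + 2aΔx → Δx = (20.5² − 22.0²)/(2·-2.5) = 12.8 m

Phase 4 (constant speed): v₀ = 20.5 m/s, a = 0 m/s².
v = v₀ + at = 20.5 + (0)(15.5) = 20.5 m/s
Δx = v₀t + ½at² = 20.5·15.5 + 0.5·0·15.5² = 318 m
Total time = 13.8 + 5.00 + 0.600 + 15.5 = 34.9 s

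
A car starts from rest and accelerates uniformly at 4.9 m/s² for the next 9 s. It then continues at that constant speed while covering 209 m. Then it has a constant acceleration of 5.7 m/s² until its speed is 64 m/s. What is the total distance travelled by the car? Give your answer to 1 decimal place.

Phase 1 (accelerating): v₀ = 0 m/s, a = 4.9 m/s².
v = v₀ + at = 0 + (4.9)(9) = 44.1 m/s
Δx = v₀t + ½at² = 0·9 + 0.5·4.9·9² = 198 m

Phase 2 (constant speed): v₀ = 44.1 m/s, a = 0 m/s².
Constant speed: t = d/v = 209/44.1 = 4.74 s

Phase 3 (accelerating): v₀ = 44.1 m/s, a = 5.7 m/s².
v = v₀ + at → t = (64 − 44.1) / 5.7 = 3.49 s
v² = v₀² + 2aΔx → Δx = (64² − 44.1²)/(2·5.7) = 189 m
Total distance = 198 + 209 + 189 = 596 m

596.2 m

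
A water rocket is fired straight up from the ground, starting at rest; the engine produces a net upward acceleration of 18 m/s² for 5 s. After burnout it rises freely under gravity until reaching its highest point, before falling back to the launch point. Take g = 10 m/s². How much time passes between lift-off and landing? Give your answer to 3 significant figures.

25.2 s

Phase 1 (powered ascent): v₀ = 0 m/s, a = 18 m/s².
v = v₀ + at = 0 + (18)(5) = 90.0 m/s
Δx = v₀t + ½at² = 0·5 + 0.5·18·5² = 225 m

Phase 2 (coasting upward): v₀ = 90.0 m/s, a = -10 m/s².
v = v₀ + at → t = (0 − 90.0) / -10 = 9.00 s
v² = v₀² + 2aΔx → Δx = (0² − 90.0²)/(2·-10) = 405 m

Phase 3 (free fall): v₀ = 0 m/s, a = -10 m/s².
Falls 630 m from rest: t = √(2·630/10) = 11.2 s; v = g·t = 112 m/s.
Total time = 5.00 + 9.00 + 11.2 = 25.2 s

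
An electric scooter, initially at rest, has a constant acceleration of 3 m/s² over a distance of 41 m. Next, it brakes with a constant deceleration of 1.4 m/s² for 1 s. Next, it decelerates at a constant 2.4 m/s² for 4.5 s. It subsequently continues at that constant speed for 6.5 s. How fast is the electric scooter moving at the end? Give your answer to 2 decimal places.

3.48 m/s

Phase 1 (accelerating): v₀ = 0 m/s, a = 3 m/s².
v² = v₀² + 2aΔx = 0² + 2·3·41 = 246 → v = 15.7 m/s
t = (v − v₀)/a = (15.7 − 0)/3 = 5.23 s

Phase 2 (decelerating): v₀ = 15.7 m/s, a = -1.4 m/s².
v = v₀ + at = 15.7 + (-1.4)(1) = 14.3 m/s
Δx = v₀t + ½at² = 15.7·1 + 0.5·-1.4·1² = 15.0 m

Phase 3 (decelerating): v₀ = 14.3 m/s, a = -2.4 m/s².
v = v₀ + at = 14.3 + (-2.4)(4.5) = 3.48 m/s
Δx = v₀t + ½at² = 14.3·4.5 + 0.5·-2.4·4.5² = 40.0 m

Phase 4 (constant speed): v₀ = 3.48 m/s, a = 0 m/s².
v = v₀ + at = 3.48 + (0)(6.5) = 3.48 m/s
Δx = v₀t + ½at² = 3.48·6.5 + 0.5·0·6.5² = 22.6 m
Final speed = 3.48 m/s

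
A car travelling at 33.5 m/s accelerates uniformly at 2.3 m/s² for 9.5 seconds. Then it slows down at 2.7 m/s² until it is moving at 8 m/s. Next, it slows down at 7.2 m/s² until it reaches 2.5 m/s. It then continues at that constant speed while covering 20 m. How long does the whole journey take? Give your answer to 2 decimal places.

Phase 1 (accelerating): v₀ = 33.5 m/s, a = 2.3 m/s².
v = v₀ + at = 33.5 + (2.3)(9.5) = 55.3 m/s
Δx = v₀t + ½at² = 33.5·9.5 + 0.5·2.3·9.5² = 422 m

Phase 2 (decelerating): v₀ = 55.3 m/s, a = -2.7 m/s².
v = v₀ + at → t = (8 − 55.3) / -2.7 = 17.5 s
v² = v₀² + 2aΔx → Δx = (8² − 55.3²)/(2·-2.7) = 555 m

Phase 3 (decelerating): v₀ = 8.00 m/s, a = -7.2 m/s².
v = v₀ + at → t = (2.5 − 8.00) / -7.2 = 0.764 s
v² = v₀² + 2aΔx → Δx = (2.5² − 8.00²)/(2·-7.2) = 4.01 m

Phase 4 (constant speed): v₀ = 2.50 m/s, a = 0 m/s².
Constant speed: t = d/v = 20/2.50 = 8.00 s
Total time = 9.50 + 17.5 + 0.764 + 8.00 = 35.8 s

35.80 s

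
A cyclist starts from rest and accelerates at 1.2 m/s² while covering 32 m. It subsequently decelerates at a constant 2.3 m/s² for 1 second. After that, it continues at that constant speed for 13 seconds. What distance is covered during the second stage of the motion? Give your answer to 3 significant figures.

Phase 1 (accelerating): v₀ = 0 m/s, a = 1.2 m/s².
v² = v₀² + 2aΔx = 0² + 2·1.2·32 = 76.8 → v = 8.76 m/s
t = (v − v₀)/a = (8.76 − 0)/1.2 = 7.30 s

Phase 2 (decelerating): v₀ = 8.76 m/s, a = -2.3 m/s².
v = v₀ + at = 8.76 + (-2.3)(1) = 6.46 m/s
Δx = v₀t + ½at² = 8.76·1 + 0.5·-2.3·1² = 7.61 m
Distance in phase 2 = 7.61 m

7.61 m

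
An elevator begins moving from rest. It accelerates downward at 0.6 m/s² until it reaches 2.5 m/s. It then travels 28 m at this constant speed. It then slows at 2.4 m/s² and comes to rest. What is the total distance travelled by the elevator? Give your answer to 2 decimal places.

34.51 m

Phase 1 (accelerating): v₀ = 0 m/s, a = 0.6 m/s².
v = v₀ + at → t = (2.5 − 0) / 0.6 = 4.17 s
v² = v₀² + 2aΔx → Δx = (2.5² − 0²)/(2·0.6) = 5.21 m

Phase 2 (constant speed): v₀ = 2.50 m/s, a = 0 m/s².
Constant speed: t = d/v = 28/2.50 = 11.2 s

Phase 3 (decelerating): v₀ = 2.50 m/s, a = -2.4 m/s².
v = v₀ + at → t = (0 − 2.50) / -2.4 = 1.04 s
v² = v₀² + 2aΔx → Δx = (0² − 2.50²)/(2·-2.4) = 1.30 m
Total distance = 5.21 + 28.0 + 1.30 = 34.5 m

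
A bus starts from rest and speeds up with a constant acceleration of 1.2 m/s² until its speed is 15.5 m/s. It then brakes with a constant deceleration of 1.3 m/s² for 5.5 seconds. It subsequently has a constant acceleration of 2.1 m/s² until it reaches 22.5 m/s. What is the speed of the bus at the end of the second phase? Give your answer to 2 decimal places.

8.35 m/s

Phase 1 (accelerating): v₀ = 0 m/s, a = 1.2 m/s².
v = v₀ + at → t = (15.5 − 0) / 1.2 = 12.9 s
v² = v₀² + 2aΔx → Δx = (15.5² − 0²)/(2·1.2) = 100 m

Phase 2 (decelerating): v₀ = 15.5 m/s, a = -1.3 m/s².
v = v₀ + at = 15.5 + (-1.3)(5.5) = 8.35 m/s
Δx = v₀t + ½at² = 15.5·5.5 + 0.5·-1.3·5.5² = 65.6 m
Speed at end of phase 2 = 8.35 m/s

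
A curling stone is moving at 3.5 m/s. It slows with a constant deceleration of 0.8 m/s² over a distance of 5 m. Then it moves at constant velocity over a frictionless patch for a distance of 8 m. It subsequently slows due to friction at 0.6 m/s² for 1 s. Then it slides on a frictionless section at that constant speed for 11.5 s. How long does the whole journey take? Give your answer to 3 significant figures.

Phase 1 (decelerating): v₀ = 3.50 m/s, a = -0.8 m/s².
v² = v₀² + 2aΔx = 3.50² + 2·-0.8·5 = 4.25 → v = 2.06 m/s
t = (v − v₀)/a = (2.06 − 3.50)/-0.8 = 1.80 s

Phase 2 (constant speed): v₀ = 2.06 m/s, a = 0 m/s².
Constant speed: t = d/v = 8/2.06 = 3.88 s

Phase 3 (decelerating): v₀ = 2.06 m/s, a = -0.6 m/s².
v = v₀ + at = 2.06 + (-0.6)(1) = 1.46 m/s
Δx = v₀t + ½at² = 2.06·1 + 0.5·-0.6·1² = 1.76 m

Phase 4 (constant speed): v₀ = 1.46 m/s, a = 0 m/s².
v = v₀ + at = 1.46 + (0)(11.5) = 1.46 m/s
Δx = v₀t + ½at² = 1.46·11.5 + 0.5·0·11.5² = 16.8 m
Total time = 1.80 + 3.88 + 1.00 + 11.5 = 18.2 s

18.2 s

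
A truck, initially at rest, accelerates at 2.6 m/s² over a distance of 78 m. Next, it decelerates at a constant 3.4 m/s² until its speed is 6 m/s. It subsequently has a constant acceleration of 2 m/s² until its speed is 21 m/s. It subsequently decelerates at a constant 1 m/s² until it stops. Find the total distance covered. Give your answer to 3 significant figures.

Phase 1 (accelerating): v₀ = 0 m/s, a = 2.6 m/s².
v² = v₀² + 2aΔx = 0² + 2·2.6·78 = 406 → v = 20.1 m/s
t = (v − v₀)/a = (20.1 − 0)/2.6 = 7.75 s

Phase 2 (decelerating): v₀ = 20.1 m/s, a = -3.4 m/s².
v = v₀ + at → t = (6 − 20.1) / -3.4 = 4.16 s
v² = v₀² + 2aΔx → Δx = (6² − 20.1²)/(2·-3.4) = 54.4 m

Phase 3 (accelerating): v₀ = 6.00 m/s, a = 2 m/s².
v = v₀ + at → t = (21 − 6.00) / 2 = 7.50 s
v² = v₀² + 2aΔx → Δx = (21² − 6.00²)/(2·2) = 101 m

Phase 4 (decelerating): v₀ = 21.0 m/s, a = -1 m/s².
v = v₀ + at → t = (0 − 21.0) / -1 = 21.0 s
v² = v₀² + 2aΔx → Δx = (0² − 21.0²)/(2·-1) = 220 m
Total distance = 78.0 + 54.4 + 101 + 220 = 454 m

454 m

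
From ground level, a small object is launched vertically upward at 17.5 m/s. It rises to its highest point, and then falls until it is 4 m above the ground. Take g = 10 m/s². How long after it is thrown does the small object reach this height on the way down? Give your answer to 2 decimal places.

Phase 1 (rising): v₀ = 17.5 m/s, a = -10 m/s².
v = v₀ + at → t = (0 − 17.5) / -10 = 1.75 s
v² = v₀² + 2aΔx → Δx = (0² − 17.5²)/(2·-10) = 15.3 m

Phase 2 (falling): v₀ = 0 m/s, a = -10 m/s².
Falls 11.3 m from rest: t = √(2·11.3/10) = 1.50 s; v = g·t = 15.0 m/s.
Total time = 1.75 + 1.50 = 3.25 s

3.25 s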